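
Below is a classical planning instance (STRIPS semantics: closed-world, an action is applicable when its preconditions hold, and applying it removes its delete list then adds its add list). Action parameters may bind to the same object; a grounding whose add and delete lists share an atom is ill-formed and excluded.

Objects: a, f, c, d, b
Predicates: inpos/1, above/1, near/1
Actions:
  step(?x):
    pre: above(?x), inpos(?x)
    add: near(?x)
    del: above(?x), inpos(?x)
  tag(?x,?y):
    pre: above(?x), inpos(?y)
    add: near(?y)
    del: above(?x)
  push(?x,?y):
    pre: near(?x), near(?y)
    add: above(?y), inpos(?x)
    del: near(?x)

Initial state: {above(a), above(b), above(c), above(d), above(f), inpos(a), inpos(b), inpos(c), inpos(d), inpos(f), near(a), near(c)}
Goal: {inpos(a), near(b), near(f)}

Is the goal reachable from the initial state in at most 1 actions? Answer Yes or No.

No

1. step(f)  →  {above(a), above(b), above(c), above(d), inpos(a), inpos(b), inpos(c), inpos(d), near(a), near(c), near(f)}
2. step(b)  →  {above(a), above(c), above(d), inpos(a), inpos(c), inpos(d), near(a), near(b), near(c), near(f)}
optimal plan length = 2; 2 > 1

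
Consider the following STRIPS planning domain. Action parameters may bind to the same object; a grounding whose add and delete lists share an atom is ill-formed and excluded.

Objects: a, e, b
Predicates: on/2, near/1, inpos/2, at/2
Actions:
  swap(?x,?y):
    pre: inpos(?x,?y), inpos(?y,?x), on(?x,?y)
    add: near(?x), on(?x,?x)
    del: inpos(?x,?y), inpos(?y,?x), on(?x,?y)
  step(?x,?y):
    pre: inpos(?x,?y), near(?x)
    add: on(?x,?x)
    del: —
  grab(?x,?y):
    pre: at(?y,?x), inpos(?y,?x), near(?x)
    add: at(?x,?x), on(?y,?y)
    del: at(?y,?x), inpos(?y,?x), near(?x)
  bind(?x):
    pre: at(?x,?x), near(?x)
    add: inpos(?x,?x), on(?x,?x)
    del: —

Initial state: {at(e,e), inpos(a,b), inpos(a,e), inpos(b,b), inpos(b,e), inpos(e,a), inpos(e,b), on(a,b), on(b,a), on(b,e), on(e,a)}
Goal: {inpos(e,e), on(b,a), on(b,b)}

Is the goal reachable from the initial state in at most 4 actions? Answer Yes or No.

Yes

1. swap(e,a)  →  {at(e,e), inpos(a,b), inpos(b,b), inpos(b,e), inpos(e,b), near(e), on(a,b), on(b,a), on(b,e), on(e,e)}
2. swap(b,e)  →  {at(e,e), inpos(a,b), inpos(b,b), near(b), near(e), on(a,b), on(b,a), on(b,b), on(e,e)}
3. bind(e)  →  {at(e,e), inpos(a,b), inpos(b,b), inpos(e,e), near(b), near(e), on(a,b), on(b,a), on(b,b), on(e,e)}
optimal plan length = 3; 3 ≤ 4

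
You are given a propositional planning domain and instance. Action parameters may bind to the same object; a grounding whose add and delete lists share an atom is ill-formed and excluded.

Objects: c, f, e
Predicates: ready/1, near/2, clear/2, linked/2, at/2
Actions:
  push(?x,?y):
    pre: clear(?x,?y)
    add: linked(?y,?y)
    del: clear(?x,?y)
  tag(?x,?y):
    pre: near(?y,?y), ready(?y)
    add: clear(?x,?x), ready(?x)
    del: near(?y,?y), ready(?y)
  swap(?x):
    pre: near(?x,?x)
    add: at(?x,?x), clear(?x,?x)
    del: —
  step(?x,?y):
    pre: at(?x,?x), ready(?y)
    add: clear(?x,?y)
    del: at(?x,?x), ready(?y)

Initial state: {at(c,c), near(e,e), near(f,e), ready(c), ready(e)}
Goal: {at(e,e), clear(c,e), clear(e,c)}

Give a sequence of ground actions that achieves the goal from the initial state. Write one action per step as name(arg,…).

swap(e); step(c,e); step(e,c); swap(e)

1. swap(e)  →  {at(c,c), at(e,e), clear(e,e), near(e,e), near(f,e), ready(c), ready(e)}
2. step(c,e)  →  {at(e,e), clear(c,e), clear(e,e), near(e,e), near(f,e), ready(c)}
3. step(e,c)  →  {clear(c,e), clear(e,c), clear(e,e), near(e,e), near(f,e)}
4. swap(e)  →  {at(e,e), clear(c,e), clear(e,c), clear(e,e), near(e,e), near(f,e)}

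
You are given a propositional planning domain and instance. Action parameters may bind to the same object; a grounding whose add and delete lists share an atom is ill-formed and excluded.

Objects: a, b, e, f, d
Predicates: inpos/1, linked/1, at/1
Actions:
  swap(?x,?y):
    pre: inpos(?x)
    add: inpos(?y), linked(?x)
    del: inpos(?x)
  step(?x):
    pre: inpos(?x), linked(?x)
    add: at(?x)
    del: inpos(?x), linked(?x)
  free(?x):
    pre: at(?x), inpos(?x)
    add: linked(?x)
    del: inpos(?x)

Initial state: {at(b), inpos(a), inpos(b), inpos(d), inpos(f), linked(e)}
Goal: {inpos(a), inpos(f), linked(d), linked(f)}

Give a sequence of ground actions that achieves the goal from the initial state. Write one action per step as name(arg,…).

1. swap(f,a)  →  {at(b), inpos(a), inpos(b), inpos(d), linked(e), linked(f)}
2. swap(d,f)  →  {at(b), inpos(a), inpos(b), inpos(f), linked(d), linked(e), linked(f)}

swap(f,a); swap(d,f)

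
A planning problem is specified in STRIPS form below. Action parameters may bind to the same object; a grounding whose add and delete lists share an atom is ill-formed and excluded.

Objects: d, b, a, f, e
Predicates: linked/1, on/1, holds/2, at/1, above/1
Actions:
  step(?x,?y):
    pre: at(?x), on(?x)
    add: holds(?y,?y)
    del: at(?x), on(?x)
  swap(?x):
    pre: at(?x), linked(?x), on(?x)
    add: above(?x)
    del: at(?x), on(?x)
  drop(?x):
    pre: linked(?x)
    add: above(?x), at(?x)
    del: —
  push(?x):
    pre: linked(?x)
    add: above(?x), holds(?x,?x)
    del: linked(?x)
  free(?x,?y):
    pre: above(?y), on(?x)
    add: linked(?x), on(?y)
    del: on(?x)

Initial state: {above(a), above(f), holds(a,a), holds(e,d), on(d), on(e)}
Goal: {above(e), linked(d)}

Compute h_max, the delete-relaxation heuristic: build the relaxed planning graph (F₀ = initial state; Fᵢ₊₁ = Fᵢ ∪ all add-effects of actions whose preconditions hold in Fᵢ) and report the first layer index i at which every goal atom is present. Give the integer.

F0 = init (6 atoms)
F1 = F0 ∪ {linked(d), linked(e), on(a), on(f)}  (10 atoms)
F2 = F1 ∪ {above(d), above(e), at(d), at(e), holds(d,d), holds(e,e), linked(a), linked(f)}  (18 atoms)
goal ⊆ F2  ⇒  h_max = 2

2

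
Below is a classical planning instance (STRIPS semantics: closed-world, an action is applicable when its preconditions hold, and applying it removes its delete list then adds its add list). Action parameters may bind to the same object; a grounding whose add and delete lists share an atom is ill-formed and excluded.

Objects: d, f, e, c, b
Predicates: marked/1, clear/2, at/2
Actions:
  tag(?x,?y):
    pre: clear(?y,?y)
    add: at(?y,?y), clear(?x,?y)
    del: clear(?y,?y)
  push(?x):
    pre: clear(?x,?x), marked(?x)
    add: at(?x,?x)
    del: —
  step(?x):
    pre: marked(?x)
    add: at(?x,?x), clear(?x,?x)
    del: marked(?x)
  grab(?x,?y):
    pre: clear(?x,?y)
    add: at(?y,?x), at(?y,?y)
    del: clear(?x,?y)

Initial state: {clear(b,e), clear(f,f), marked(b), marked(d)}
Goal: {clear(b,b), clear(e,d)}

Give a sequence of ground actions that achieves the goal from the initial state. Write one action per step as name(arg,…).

step(d); tag(e,d); step(b)

1. step(d)  →  {at(d,d), clear(b,e), clear(d,d), clear(f,f), marked(b)}
2. tag(e,d)  →  {at(d,d), clear(b,e), clear(e,d), clear(f,f), marked(b)}
3. step(b)  →  {at(b,b), at(d,d), clear(b,b), clear(b,e), clear(e,d), clear(f,f)}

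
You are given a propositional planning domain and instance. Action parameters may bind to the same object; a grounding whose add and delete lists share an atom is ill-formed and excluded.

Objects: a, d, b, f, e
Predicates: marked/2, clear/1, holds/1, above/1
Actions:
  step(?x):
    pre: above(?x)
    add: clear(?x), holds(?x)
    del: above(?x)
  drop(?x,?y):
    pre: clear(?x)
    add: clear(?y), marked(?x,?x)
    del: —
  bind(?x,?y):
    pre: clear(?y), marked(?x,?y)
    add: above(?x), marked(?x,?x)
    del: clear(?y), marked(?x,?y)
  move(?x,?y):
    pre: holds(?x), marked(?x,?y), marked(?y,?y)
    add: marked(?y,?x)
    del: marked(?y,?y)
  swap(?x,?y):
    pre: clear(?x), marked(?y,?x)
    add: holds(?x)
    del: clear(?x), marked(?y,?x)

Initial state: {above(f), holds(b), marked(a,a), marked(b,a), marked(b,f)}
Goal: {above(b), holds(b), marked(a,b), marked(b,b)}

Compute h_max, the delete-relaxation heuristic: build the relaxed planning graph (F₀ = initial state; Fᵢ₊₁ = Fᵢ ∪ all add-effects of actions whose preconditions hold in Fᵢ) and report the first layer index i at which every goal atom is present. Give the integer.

F0 = init (5 atoms)
F1 = F0 ∪ {clear(f), holds(f), marked(a,b)}  (8 atoms)
F2 = F1 ∪ {above(b), clear(a), clear(b), clear(d), clear(e), marked(b,b), marked(f,f)}  (15 atoms)
goal ⊆ F2  ⇒  h_max = 2

2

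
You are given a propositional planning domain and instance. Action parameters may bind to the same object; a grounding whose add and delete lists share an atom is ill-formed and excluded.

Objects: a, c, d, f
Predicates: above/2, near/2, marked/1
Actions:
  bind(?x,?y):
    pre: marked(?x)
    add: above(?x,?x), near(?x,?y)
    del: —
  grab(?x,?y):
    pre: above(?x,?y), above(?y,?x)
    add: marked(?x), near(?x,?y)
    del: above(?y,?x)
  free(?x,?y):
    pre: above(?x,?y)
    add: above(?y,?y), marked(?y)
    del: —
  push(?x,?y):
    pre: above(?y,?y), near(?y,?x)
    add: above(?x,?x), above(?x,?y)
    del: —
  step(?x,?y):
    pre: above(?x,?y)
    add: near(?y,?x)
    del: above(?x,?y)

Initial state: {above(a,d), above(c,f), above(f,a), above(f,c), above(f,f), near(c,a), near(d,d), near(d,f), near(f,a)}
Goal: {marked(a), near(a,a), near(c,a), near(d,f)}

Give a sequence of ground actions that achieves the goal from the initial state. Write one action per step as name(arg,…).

1. free(f,a)  →  {above(a,a), above(a,d), above(c,f), above(f,a), above(f,c), above(f,f), marked(a), near(c,a), near(d,d), near(d,f), near(f,a)}
2. bind(a,a)  →  {above(a,a), above(a,d), above(c,f), above(f,a), above(f,c), above(f,f), marked(a), near(a,a), near(c,a), near(d,d), near(d,f), near(f,a)}

free(f,a); bind(a,a)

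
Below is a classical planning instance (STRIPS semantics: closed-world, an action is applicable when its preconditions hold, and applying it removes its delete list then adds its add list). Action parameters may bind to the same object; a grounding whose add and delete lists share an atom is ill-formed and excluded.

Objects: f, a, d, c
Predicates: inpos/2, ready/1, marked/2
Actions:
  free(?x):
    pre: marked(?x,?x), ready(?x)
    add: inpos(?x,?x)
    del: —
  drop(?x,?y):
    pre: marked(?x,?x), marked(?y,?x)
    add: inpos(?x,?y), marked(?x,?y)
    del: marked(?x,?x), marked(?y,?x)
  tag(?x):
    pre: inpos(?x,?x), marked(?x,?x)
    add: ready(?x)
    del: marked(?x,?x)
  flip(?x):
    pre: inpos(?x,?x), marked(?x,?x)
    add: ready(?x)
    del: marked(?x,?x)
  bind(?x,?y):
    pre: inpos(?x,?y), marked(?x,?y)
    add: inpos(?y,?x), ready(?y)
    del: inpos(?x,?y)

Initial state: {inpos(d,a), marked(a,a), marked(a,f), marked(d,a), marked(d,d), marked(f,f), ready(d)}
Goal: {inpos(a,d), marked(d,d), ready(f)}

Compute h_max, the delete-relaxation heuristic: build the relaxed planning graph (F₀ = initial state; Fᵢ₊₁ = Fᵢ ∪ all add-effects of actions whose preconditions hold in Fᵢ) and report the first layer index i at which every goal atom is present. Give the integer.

F0 = init (7 atoms)
F1 = F0 ∪ {inpos(a,d), inpos(d,d), inpos(f,a), marked(a,d), marked(f,a), ready(a)}  (13 atoms)
F2 = F1 ∪ {inpos(a,a), inpos(a,f)}  (15 atoms)
F3 = F2 ∪ {ready(f)}  (16 atoms)
goal ⊆ F3  ⇒  h_max = 3

3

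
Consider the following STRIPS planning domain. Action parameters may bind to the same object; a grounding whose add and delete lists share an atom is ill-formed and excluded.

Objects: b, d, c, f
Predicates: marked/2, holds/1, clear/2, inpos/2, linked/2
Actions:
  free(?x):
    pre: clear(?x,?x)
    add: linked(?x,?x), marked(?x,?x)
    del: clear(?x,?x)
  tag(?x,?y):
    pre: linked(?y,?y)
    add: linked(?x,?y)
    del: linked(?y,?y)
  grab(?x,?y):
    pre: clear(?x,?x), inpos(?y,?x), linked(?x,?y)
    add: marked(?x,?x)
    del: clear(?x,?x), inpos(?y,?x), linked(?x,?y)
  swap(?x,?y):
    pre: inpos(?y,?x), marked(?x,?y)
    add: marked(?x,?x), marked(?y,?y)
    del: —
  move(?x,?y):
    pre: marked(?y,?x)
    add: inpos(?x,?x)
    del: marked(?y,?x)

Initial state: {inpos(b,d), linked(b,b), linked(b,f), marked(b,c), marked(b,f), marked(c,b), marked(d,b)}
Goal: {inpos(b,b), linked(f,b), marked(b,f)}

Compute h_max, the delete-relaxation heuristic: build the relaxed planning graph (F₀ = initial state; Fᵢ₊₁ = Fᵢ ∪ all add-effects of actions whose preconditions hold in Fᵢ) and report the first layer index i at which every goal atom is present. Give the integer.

F0 = init (7 atoms)
F1 = F0 ∪ {inpos(b,b), inpos(c,c), inpos(f,f), linked(c,b), linked(d,b), linked(f,b), marked(b,b), marked(d,d)}  (15 atoms)
goal ⊆ F1  ⇒  h_max = 1

1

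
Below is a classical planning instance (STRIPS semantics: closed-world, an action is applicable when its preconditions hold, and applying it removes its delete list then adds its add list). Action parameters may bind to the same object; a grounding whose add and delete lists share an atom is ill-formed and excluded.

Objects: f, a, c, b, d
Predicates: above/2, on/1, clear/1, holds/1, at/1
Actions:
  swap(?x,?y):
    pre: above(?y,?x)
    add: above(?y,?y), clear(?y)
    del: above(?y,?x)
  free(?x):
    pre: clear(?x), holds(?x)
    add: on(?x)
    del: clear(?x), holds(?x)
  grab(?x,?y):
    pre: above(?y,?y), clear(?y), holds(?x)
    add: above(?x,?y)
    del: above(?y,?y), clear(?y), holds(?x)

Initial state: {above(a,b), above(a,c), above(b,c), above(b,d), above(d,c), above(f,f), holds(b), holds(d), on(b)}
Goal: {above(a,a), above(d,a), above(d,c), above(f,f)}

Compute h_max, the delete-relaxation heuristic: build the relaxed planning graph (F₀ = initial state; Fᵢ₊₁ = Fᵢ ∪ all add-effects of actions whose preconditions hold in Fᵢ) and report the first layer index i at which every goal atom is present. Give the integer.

F0 = init (9 atoms)
F1 = F0 ∪ {above(a,a), above(b,b), above(d,d), clear(a), clear(b), clear(d)}  (15 atoms)
F2 = F1 ∪ {above(b,a), above(d,a), above(d,b), on(d)}  (19 atoms)
goal ⊆ F2  ⇒  h_max = 2

2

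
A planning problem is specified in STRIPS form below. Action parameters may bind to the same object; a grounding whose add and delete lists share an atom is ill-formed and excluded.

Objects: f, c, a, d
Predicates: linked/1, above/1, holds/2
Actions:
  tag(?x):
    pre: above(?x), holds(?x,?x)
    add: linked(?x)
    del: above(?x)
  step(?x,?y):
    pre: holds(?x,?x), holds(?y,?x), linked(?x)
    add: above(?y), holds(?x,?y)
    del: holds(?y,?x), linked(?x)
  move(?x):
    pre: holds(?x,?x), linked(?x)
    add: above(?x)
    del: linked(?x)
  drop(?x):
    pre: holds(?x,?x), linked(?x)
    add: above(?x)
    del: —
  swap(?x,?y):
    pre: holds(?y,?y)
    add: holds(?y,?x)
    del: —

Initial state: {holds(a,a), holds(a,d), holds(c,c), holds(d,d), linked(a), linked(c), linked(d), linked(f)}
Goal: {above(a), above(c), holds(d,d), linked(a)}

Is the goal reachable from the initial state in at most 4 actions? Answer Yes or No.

Yes

1. step(d,a)  →  {above(a), holds(a,a), holds(c,c), holds(d,a), holds(d,d), linked(a), linked(c), linked(f)}
2. move(c)  →  {above(a), above(c), holds(a,a), holds(c,c), holds(d,a), holds(d,d), linked(a), linked(f)}
optimal plan length = 2; 2 ≤ 4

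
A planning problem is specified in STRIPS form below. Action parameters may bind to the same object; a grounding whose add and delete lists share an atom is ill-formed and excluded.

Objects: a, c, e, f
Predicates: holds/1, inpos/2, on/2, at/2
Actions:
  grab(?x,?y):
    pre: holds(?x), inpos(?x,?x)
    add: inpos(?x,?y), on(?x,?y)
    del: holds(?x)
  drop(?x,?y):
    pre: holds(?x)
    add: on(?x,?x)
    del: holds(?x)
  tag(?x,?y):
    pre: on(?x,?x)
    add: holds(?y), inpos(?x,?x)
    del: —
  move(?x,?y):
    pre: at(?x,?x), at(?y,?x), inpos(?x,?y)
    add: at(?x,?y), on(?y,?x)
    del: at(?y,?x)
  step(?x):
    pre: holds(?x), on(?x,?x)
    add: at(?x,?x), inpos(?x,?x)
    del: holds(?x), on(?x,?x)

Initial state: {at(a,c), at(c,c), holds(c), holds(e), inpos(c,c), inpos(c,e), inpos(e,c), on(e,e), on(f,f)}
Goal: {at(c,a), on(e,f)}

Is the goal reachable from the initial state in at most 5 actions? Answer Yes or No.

Yes

1. grab(c,a)  →  {at(a,c), at(c,c), holds(e), inpos(c,a), inpos(c,c), inpos(c,e), inpos(e,c), on(c,a), on(e,e), on(f,f)}
2. tag(e,a)  →  {at(a,c), at(c,c), holds(a), holds(e), inpos(c,a), inpos(c,c), inpos(c,e), inpos(e,c), inpos(e,e), on(c,a), on(e,e), on(f,f)}
3. grab(e,f)  →  {at(a,c), at(c,c), holds(a), inpos(c,a), inpos(c,c), inpos(c,e), inpos(e,c), inpos(e,e), inpos(e,f), on(c,a), on(e,e), on(e,f), on(f,f)}
4. move(c,a)  →  {at(c,a), at(c,c), holds(a), inpos(c,a), inpos(c,c), inpos(c,e), inpos(e,c), inpos(e,e), inpos(e,f), on(a,c), on(c,a), on(e,e), on(e,f), on(f,f)}
optimal plan length = 4; 4 ≤ 5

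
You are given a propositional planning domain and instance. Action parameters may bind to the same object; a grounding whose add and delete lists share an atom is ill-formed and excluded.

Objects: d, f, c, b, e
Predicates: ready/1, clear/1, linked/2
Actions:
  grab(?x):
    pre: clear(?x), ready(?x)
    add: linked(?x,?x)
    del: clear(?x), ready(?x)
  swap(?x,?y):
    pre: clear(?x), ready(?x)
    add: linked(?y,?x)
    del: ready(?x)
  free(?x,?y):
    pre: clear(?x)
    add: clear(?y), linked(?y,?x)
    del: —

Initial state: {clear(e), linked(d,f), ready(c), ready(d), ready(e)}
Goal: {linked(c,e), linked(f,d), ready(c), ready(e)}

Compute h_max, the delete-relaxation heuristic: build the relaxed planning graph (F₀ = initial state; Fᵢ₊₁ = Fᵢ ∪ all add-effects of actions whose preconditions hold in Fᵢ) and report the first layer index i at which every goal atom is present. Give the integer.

2

F0 = init (5 atoms)
F1 = F0 ∪ {clear(b), clear(c), clear(d), clear(f), linked(b,e), linked(c,e), linked(d,e), linked(e,e), linked(f,e)}  (14 atoms)
F2 = F1 ∪ {linked(b,b), linked(b,c), linked(b,d), linked(b,f), linked(c,b), linked(c,c), linked(c,d), linked(c,f), linked(d,b), linked(d,c), linked(d,d), linked(e,b), linked(e,c), linked(e,d), linked(e,f), linked(f,b), linked(f,c), linked(f,d), linked(f,f)}  (33 atoms)
goal ⊆ F2  ⇒  h_max = 2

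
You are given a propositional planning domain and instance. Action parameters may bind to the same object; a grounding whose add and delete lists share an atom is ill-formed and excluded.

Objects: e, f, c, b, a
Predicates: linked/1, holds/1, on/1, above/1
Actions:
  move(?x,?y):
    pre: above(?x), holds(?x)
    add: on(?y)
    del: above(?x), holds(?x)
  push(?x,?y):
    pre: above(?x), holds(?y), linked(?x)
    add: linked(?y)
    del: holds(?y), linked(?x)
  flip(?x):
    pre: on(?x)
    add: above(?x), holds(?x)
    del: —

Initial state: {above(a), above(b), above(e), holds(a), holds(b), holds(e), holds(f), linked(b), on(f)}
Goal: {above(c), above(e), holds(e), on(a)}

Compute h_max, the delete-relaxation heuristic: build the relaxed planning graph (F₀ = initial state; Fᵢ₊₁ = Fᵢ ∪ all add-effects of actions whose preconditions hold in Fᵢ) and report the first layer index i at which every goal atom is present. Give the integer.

F0 = init (9 atoms)
F1 = F0 ∪ {above(f), linked(a), linked(e), linked(f), on(a), on(b), on(c), on(e)}  (17 atoms)
F2 = F1 ∪ {above(c), holds(c)}  (19 atoms)
goal ⊆ F2  ⇒  h_max = 2

2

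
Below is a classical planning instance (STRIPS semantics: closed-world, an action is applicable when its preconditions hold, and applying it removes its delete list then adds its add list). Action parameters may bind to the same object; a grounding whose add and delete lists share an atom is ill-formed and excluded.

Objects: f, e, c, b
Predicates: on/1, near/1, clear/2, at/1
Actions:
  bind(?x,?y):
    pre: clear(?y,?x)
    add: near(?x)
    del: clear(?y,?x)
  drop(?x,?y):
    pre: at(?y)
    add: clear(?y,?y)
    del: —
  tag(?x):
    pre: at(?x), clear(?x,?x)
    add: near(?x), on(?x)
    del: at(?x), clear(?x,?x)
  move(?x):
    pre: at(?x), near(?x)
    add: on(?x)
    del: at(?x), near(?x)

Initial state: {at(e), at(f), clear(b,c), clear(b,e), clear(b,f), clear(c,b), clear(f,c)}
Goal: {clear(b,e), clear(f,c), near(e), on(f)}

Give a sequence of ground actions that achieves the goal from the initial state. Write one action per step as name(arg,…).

1. bind(f,b)  →  {at(e), at(f), clear(b,c), clear(b,e), clear(c,b), clear(f,c), near(f)}
2. drop(f,e)  →  {at(e), at(f), clear(b,c), clear(b,e), clear(c,b), clear(e,e), clear(f,c), near(f)}
3. bind(e,e)  →  {at(e), at(f), clear(b,c), clear(b,e), clear(c,b), clear(f,c), near(e), near(f)}
4. move(f)  →  {at(e), clear(b,c), clear(b,e), clear(c,b), clear(f,c), near(e), on(f)}

bind(f,b); drop(f,e); bind(e,e); move(f)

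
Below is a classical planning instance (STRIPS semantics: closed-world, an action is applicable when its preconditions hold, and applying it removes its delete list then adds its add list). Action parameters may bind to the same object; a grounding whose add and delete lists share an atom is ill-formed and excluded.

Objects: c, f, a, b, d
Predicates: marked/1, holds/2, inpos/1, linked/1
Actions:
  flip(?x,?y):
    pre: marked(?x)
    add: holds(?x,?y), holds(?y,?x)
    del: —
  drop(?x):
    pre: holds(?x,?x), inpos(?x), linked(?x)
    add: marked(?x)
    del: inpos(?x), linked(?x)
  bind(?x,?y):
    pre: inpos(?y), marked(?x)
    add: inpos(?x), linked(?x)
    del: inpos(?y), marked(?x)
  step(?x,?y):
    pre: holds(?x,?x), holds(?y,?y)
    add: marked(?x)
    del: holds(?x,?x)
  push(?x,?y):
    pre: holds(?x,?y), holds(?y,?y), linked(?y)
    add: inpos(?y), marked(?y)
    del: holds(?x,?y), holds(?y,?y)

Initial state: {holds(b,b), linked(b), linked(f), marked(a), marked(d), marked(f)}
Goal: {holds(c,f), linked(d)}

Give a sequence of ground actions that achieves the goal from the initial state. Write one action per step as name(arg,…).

flip(f,c); push(b,b); bind(d,b)

1. flip(f,c)  →  {holds(b,b), holds(c,f), holds(f,c), linked(b), linked(f), marked(a), marked(d), marked(f)}
2. push(b,b)  →  {holds(c,f), holds(f,c), inpos(b), linked(b), linked(f), marked(a), marked(b), marked(d), marked(f)}
3. bind(d,b)  →  {holds(c,f), holds(f,c), inpos(d), linked(b), linked(d), linked(f), marked(a), marked(b), marked(f)}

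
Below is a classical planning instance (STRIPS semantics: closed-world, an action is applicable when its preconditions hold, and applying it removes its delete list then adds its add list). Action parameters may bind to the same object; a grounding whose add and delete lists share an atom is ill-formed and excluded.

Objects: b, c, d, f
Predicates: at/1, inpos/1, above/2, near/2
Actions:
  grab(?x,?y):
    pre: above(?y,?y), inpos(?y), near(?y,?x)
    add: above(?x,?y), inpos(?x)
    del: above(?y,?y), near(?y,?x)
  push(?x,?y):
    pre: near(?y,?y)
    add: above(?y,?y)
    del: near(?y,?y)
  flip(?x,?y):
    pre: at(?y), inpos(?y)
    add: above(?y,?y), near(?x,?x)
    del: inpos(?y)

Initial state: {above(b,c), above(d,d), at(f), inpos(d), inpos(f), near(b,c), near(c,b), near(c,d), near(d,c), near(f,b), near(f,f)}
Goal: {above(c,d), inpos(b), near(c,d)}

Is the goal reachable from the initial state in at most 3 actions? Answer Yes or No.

Yes

1. grab(c,d)  →  {above(b,c), above(c,d), at(f), inpos(c), inpos(d), inpos(f), near(b,c), near(c,b), near(c,d), near(f,b), near(f,f)}
2. push(b,f)  →  {above(b,c), above(c,d), above(f,f), at(f), inpos(c), inpos(d), inpos(f), near(b,c), near(c,b), near(c,d), near(f,b)}
3. grab(b,f)  →  {above(b,c), above(b,f), above(c,d), at(f), inpos(b), inpos(c), inpos(d), inpos(f), near(b,c), near(c,b), near(c,d)}
optimal plan length = 3; 3 ≤ 3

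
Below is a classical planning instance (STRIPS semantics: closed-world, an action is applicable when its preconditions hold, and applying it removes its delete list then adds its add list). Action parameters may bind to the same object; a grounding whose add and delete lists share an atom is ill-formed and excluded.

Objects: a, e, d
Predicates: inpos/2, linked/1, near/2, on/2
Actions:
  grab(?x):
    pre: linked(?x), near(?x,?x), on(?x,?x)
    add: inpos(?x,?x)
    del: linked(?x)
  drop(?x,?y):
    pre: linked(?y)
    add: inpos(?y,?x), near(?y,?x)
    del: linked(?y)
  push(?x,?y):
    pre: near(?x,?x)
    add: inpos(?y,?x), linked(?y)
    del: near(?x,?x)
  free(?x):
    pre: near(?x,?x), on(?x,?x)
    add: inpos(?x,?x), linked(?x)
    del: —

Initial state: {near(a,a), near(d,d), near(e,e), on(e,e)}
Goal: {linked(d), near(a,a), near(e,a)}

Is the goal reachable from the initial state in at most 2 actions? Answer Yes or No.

1. push(e,e)  →  {inpos(e,e), linked(e), near(a,a), near(d,d), on(e,e)}
2. drop(a,e)  →  {inpos(e,a), inpos(e,e), near(a,a), near(d,d), near(e,a), on(e,e)}
3. push(d,d)  →  {inpos(d,d), inpos(e,a), inpos(e,e), linked(d), near(a,a), near(e,a), on(e,e)}
optimal plan length = 3; 3 > 2

No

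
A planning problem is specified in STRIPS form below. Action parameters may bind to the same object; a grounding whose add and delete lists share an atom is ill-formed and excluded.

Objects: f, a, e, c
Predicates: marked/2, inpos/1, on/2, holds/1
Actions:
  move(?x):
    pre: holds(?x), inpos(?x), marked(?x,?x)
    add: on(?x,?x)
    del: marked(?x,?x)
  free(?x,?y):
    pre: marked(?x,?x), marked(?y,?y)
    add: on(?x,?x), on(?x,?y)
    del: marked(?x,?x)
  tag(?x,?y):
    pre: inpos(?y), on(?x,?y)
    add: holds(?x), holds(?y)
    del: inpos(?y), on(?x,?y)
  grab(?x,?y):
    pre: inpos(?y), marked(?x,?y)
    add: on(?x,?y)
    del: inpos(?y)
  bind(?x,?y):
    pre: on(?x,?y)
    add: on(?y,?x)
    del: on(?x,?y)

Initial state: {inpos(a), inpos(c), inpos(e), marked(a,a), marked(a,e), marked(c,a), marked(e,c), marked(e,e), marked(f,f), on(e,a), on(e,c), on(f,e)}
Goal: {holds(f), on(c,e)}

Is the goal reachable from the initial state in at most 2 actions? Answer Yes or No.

1. tag(f,e)  →  {holds(e), holds(f), inpos(a), inpos(c), marked(a,a), marked(a,e), marked(c,a), marked(e,c), marked(e,e), marked(f,f), on(e,a), on(e,c)}
2. bind(e,c)  →  {holds(e), holds(f), inpos(a), inpos(c), marked(a,a), marked(a,e), marked(c,a), marked(e,c), marked(e,e), marked(f,f), on(c,e), on(e,a)}
optimal plan length = 2; 2 ≤ 2

Yes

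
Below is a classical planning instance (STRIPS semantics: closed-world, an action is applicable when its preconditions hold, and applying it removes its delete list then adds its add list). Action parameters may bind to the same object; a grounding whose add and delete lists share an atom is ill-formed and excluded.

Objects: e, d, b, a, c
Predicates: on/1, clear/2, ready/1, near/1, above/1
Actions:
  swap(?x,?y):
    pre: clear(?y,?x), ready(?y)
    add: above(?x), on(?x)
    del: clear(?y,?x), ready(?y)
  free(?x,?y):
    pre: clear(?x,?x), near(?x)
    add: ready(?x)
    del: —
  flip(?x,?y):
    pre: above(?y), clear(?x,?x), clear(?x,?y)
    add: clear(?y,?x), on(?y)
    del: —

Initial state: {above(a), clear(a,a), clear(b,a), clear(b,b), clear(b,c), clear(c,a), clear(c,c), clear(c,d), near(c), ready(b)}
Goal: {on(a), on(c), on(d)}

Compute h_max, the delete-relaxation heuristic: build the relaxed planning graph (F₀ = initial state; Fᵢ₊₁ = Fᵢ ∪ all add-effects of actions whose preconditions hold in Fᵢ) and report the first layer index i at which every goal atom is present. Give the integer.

F0 = init (10 atoms)
F1 = F0 ∪ {above(b), above(c), clear(a,b), clear(a,c), on(a), on(b), on(c), ready(c)}  (18 atoms)
F2 = F1 ∪ {above(d), clear(c,b), on(d)}  (21 atoms)
goal ⊆ F2  ⇒  h_max = 2

2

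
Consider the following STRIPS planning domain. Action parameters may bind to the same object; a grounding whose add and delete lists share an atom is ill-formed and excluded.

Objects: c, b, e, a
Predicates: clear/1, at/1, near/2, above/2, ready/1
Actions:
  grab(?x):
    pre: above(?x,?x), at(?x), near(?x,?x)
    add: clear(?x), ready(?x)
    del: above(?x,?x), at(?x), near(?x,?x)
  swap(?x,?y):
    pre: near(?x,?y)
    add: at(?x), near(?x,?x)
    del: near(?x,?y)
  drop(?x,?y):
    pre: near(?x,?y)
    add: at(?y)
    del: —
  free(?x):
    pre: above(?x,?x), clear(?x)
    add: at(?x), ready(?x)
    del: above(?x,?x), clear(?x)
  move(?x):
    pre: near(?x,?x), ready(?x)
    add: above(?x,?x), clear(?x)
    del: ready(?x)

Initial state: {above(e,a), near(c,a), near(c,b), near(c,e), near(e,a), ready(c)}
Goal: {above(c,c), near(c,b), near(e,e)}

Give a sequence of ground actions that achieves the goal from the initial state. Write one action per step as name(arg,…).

swap(c,e); swap(e,a); move(c)

1. swap(c,e)  →  {above(e,a), at(c), near(c,a), near(c,b), near(c,c), near(e,a), ready(c)}
2. swap(e,a)  →  {above(e,a), at(c), at(e), near(c,a), near(c,b), near(c,c), near(e,e), ready(c)}
3. move(c)  →  {above(c,c), above(e,a), at(c), at(e), clear(c), near(c,a), near(c,b), near(c,c), near(e,e)}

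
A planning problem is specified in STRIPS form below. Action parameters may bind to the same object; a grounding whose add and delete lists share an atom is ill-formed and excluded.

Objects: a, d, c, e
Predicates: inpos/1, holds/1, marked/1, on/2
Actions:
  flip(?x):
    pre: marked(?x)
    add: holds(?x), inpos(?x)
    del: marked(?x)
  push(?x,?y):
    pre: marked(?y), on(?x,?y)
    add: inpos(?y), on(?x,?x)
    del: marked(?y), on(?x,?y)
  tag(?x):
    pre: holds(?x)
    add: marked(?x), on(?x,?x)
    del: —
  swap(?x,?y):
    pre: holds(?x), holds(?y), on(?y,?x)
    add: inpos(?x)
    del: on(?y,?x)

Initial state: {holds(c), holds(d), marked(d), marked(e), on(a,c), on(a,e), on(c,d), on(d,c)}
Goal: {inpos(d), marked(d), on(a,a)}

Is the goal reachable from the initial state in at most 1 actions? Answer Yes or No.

1. push(a,e)  →  {holds(c), holds(d), inpos(e), marked(d), on(a,a), on(a,c), on(c,d), on(d,c)}
2. swap(d,c)  →  {holds(c), holds(d), inpos(d), inpos(e), marked(d), on(a,a), on(a,c), on(d,c)}
optimal plan length = 2; 2 > 1

No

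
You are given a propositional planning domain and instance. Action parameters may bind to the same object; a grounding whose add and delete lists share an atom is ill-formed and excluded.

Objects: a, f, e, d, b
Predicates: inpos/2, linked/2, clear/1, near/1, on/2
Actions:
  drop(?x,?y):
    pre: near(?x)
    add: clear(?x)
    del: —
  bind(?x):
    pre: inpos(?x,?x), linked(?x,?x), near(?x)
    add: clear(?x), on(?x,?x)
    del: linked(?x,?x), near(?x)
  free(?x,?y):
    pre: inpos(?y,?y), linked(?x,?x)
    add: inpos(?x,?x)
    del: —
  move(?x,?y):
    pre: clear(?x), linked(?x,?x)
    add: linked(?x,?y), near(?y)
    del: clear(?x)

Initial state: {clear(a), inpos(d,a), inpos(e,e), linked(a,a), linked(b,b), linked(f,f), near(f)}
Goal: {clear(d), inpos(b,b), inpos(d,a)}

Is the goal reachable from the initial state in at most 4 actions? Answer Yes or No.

1. free(b,e)  →  {clear(a), inpos(b,b), inpos(d,a), inpos(e,e), linked(a,a), linked(b,b), linked(f,f), near(f)}
2. move(a,d)  →  {inpos(b,b), inpos(d,a), inpos(e,e), linked(a,a), linked(a,d), linked(b,b), linked(f,f), near(d), near(f)}
3. drop(d,a)  →  {clear(d), inpos(b,b), inpos(d,a), inpos(e,e), linked(a,a), linked(a,d), linked(b,b), linked(f,f), near(d), near(f)}
optimal plan length = 3; 3 ≤ 4

Yes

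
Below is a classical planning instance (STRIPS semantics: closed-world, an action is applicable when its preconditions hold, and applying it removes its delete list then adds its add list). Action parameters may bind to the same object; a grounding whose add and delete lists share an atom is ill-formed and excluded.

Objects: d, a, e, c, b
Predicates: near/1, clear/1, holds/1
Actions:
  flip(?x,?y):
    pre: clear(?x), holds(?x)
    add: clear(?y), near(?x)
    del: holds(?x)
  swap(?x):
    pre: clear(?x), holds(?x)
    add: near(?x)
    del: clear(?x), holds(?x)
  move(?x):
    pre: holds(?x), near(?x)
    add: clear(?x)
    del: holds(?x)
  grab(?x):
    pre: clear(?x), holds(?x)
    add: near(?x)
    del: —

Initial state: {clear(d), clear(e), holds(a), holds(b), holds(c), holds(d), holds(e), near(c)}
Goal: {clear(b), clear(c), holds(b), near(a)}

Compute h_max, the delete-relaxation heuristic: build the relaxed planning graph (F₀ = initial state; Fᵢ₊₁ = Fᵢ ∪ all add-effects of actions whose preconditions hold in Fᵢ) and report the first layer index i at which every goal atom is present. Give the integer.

F0 = init (8 atoms)
F1 = F0 ∪ {clear(a), clear(b), clear(c), near(d), near(e)}  (13 atoms)
F2 = F1 ∪ {near(a), near(b)}  (15 atoms)
goal ⊆ F2  ⇒  h_max = 2

2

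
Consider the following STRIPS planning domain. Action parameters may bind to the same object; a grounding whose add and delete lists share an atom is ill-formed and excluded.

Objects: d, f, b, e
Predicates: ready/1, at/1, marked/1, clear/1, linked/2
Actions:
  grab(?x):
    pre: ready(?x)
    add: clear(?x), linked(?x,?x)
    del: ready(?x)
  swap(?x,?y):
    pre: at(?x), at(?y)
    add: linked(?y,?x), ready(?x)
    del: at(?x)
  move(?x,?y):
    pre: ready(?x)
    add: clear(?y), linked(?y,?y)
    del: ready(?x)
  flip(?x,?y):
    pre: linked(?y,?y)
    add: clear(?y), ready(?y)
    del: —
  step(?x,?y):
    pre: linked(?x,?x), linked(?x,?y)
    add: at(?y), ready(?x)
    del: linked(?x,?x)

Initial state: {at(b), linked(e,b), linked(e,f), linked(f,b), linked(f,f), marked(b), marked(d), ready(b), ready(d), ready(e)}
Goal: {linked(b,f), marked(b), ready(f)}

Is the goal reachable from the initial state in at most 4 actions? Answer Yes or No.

Yes

1. step(f,f)  →  {at(b), at(f), linked(e,b), linked(e,f), linked(f,b), marked(b), marked(d), ready(b), ready(d), ready(e), ready(f)}
2. swap(f,b)  →  {at(b), linked(b,f), linked(e,b), linked(e,f), linked(f,b), marked(b), marked(d), ready(b), ready(d), ready(e), ready(f)}
optimal plan length = 2; 2 ≤ 4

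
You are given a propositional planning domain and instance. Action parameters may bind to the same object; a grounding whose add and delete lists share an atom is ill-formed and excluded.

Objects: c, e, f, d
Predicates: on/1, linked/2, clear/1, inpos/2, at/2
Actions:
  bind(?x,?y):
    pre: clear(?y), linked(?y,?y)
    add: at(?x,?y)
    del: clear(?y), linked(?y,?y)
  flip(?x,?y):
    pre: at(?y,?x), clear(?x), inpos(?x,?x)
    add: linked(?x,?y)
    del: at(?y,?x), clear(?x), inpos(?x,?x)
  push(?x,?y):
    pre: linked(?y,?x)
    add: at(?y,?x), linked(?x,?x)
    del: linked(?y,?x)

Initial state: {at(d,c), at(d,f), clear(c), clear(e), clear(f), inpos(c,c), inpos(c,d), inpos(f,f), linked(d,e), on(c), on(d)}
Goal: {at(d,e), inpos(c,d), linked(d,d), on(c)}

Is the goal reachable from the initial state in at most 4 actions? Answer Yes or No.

1. flip(c,d)  →  {at(d,f), clear(e), clear(f), inpos(c,d), inpos(f,f), linked(c,d), linked(d,e), on(c), on(d)}
2. push(e,d)  →  {at(d,e), at(d,f), clear(e), clear(f), inpos(c,d), inpos(f,f), linked(c,d), linked(e,e), on(c), on(d)}
3. push(d,c)  →  {at(c,d), at(d,e), at(d,f), clear(e), clear(f), inpos(c,d), inpos(f,f), linked(d,d), linked(e,e), on(c), on(d)}
optimal plan length = 3; 3 ≤ 4

Yes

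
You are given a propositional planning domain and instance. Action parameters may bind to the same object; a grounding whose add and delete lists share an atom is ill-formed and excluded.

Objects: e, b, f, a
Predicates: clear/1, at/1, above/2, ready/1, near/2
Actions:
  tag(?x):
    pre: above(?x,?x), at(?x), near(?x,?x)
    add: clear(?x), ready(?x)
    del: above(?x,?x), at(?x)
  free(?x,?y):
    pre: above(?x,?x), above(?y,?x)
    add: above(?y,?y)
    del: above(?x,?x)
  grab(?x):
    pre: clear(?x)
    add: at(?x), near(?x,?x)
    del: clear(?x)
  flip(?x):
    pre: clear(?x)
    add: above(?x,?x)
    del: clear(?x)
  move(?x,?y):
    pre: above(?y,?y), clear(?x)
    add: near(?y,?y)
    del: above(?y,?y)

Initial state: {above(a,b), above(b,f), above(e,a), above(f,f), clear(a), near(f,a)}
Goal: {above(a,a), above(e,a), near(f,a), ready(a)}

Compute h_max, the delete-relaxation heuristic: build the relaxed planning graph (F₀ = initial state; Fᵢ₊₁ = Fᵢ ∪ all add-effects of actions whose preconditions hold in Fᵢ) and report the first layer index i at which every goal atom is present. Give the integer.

F0 = init (6 atoms)
F1 = F0 ∪ {above(a,a), above(b,b), at(a), near(a,a), near(f,f)}  (11 atoms)
F2 = F1 ∪ {above(e,e), near(b,b), ready(a)}  (14 atoms)
goal ⊆ F2  ⇒  h_max = 2

2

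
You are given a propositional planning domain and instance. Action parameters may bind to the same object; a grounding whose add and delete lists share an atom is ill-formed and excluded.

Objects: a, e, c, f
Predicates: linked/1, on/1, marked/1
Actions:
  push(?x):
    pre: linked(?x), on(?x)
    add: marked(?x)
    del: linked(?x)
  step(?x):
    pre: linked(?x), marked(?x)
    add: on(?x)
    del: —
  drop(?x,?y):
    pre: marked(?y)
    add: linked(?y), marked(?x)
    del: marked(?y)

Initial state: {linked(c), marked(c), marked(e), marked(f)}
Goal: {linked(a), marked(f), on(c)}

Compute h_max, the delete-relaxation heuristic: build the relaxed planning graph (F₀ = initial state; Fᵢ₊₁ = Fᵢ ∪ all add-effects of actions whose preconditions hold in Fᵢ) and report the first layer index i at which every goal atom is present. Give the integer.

F0 = init (4 atoms)
F1 = F0 ∪ {linked(e), linked(f), marked(a), on(c)}  (8 atoms)
F2 = F1 ∪ {linked(a), on(e), on(f)}  (11 atoms)
goal ⊆ F2  ⇒  h_max = 2

2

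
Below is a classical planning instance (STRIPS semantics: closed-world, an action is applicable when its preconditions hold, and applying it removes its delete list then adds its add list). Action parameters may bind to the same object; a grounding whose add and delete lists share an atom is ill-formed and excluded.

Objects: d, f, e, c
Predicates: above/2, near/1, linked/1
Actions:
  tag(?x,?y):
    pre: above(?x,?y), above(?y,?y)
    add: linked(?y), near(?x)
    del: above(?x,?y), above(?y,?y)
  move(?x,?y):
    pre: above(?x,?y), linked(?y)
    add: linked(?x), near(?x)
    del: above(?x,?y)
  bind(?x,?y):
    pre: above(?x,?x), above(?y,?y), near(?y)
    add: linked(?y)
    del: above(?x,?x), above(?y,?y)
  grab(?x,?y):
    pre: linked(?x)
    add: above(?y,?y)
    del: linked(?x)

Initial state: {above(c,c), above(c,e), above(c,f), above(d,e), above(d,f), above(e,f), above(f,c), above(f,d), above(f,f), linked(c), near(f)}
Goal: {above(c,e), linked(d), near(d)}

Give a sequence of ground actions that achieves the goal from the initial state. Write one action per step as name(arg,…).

tag(f,f); move(d,f)

1. tag(f,f)  →  {above(c,c), above(c,e), above(c,f), above(d,e), above(d,f), above(e,f), above(f,c), above(f,d), linked(c), linked(f), near(f)}
2. move(d,f)  →  {above(c,c), above(c,e), above(c,f), above(d,e), above(e,f), above(f,c), above(f,d), linked(c), linked(d), linked(f), near(d), near(f)}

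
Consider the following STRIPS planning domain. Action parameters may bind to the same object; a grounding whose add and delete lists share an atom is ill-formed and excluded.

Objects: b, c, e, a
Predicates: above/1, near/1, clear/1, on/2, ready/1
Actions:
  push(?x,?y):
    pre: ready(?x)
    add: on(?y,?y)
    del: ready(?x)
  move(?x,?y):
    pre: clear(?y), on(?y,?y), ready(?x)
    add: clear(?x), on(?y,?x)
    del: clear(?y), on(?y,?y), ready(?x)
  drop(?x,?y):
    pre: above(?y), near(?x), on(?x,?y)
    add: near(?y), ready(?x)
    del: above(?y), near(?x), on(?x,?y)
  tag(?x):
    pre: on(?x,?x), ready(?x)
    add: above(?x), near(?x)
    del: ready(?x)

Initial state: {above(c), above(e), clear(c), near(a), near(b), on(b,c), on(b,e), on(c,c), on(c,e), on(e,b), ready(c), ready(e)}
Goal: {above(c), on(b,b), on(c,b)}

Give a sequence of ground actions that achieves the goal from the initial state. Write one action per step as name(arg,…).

1. push(c,b)  →  {above(c), above(e), clear(c), near(a), near(b), on(b,b), on(b,c), on(b,e), on(c,c), on(c,e), on(e,b), ready(e)}
2. drop(b,e)  →  {above(c), clear(c), near(a), near(e), on(b,b), on(b,c), on(c,c), on(c,e), on(e,b), ready(b), ready(e)}
3. move(b,c)  →  {above(c), clear(b), near(a), near(e), on(b,b), on(b,c), on(c,b), on(c,e), on(e,b), ready(e)}

push(c,b); drop(b,e); move(b,c)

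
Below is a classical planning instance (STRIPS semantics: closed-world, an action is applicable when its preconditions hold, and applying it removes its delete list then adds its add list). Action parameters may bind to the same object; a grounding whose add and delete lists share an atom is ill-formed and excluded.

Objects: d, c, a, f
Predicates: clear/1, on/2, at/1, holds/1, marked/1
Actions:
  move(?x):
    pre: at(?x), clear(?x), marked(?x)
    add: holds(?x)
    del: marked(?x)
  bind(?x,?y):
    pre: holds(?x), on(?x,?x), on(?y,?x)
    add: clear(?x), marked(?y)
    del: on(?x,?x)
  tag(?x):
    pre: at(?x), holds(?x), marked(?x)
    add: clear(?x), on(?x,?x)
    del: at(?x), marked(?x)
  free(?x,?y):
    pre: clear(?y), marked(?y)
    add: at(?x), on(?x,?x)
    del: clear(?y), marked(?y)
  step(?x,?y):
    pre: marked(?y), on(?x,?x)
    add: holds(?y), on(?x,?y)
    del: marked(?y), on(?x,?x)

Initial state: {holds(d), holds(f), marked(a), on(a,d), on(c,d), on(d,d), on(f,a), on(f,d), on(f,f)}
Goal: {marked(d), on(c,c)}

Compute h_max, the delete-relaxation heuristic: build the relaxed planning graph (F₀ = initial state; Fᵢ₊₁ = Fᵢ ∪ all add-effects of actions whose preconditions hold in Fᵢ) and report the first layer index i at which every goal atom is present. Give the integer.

F0 = init (9 atoms)
F1 = F0 ∪ {clear(d), clear(f), holds(a), marked(c), marked(d), marked(f), on(d,a)}  (16 atoms)
F2 = F1 ∪ {at(a), at(c), at(d), at(f), holds(c), on(a,a), on(c,c), on(d,c), on(d,f), on(f,c)}  (26 atoms)
goal ⊆ F2  ⇒  h_max = 2

2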